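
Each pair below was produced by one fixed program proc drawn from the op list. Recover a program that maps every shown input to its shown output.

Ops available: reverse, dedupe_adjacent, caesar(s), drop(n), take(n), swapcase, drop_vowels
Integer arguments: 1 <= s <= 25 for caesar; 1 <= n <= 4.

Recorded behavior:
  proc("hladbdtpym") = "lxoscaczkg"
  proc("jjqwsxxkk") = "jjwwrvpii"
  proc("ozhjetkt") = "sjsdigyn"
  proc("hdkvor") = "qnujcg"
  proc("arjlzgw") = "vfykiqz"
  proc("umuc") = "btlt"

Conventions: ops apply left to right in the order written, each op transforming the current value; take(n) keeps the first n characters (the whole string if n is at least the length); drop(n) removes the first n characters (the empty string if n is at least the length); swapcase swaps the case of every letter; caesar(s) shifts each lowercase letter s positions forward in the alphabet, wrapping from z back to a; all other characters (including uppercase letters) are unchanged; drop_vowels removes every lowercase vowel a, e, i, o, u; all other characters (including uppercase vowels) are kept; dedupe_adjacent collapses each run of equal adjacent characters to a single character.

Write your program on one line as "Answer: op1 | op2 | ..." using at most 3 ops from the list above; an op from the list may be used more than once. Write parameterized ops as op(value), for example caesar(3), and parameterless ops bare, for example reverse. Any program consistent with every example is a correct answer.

reverse | caesar(25)

Check, running the answer program on each example:
  "hladbdtpym" -> "myptdbdalh" -> "lxoscaczkg"
  "jjqwsxxkk" -> "kkxxswqjj" -> "jjwwrvpii"
  "ozhjetkt" -> "tktejhzo" -> "sjsdigyn"
  "hdkvor" -> "rovkdh" -> "qnujcg"
  "arjlzgw" -> "wgzljra" -> "vfykiqz"
  "umuc" -> "cumu" -> "btlt"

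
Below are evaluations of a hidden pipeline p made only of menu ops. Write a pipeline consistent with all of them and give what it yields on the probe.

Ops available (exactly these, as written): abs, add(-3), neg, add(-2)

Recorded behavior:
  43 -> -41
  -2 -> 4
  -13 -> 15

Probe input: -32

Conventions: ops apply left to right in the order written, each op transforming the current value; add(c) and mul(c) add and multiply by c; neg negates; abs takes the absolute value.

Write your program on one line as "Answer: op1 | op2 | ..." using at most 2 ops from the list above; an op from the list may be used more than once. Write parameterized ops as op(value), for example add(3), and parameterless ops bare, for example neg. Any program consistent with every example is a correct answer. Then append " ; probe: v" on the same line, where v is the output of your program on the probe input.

add(-2) | neg ; probe: 34

Check, running the answer program on each example:
  43 -> 41 -> -41
  -2 -> -4 -> 4
  -13 -> -15 -> 15
  probe: -32 -> -34 -> 34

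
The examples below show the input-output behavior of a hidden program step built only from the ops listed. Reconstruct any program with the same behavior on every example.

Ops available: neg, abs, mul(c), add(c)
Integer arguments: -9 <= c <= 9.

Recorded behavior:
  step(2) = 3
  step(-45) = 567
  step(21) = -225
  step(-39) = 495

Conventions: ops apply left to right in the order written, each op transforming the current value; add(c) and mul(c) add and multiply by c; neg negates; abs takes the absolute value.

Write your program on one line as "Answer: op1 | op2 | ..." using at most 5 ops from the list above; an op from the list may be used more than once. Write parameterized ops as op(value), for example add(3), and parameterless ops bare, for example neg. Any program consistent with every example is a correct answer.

mul(-4) | add(9) | mul(-3) | neg

Check, running the answer program on each example:
  2 -> -8 -> 1 -> -3 -> 3
  -45 -> 180 -> 189 -> -567 -> 567
  21 -> -84 -> -75 -> 225 -> -225
  -39 -> 156 -> 165 -> -495 -> 495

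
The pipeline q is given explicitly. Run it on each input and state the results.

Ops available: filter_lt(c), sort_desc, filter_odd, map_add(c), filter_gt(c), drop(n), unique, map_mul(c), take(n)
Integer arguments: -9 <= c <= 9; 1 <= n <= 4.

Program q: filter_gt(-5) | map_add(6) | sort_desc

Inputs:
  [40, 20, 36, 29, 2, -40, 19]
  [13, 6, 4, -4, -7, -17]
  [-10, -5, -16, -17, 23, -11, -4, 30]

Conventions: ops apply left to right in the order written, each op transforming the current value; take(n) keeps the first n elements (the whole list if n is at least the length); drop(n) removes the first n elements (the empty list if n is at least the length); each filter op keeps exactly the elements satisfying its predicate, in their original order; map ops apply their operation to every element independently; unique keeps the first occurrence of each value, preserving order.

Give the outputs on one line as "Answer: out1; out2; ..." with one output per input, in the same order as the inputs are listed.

Execution, op by op:
  [40, 20, 36, 29, 2, -40, 19] -> [40, 20, 36, 29, 2, 19] -> [46, 26, 42, 35, 8, 25] -> [46, 42, 35, 26, 25, 8]
  [13, 6, 4, -4, -7, -17] -> [13, 6, 4, -4] -> [19, 12, 10, 2] -> [19, 12, 10, 2]
  [-10, -5, -16, -17, 23, -11, -4, 30] -> [23, -4, 30] -> [29, 2, 36] -> [36, 29, 2]

[46, 42, 35, 26, 25, 8]; [19, 12, 10, 2]; [36, 29, 2]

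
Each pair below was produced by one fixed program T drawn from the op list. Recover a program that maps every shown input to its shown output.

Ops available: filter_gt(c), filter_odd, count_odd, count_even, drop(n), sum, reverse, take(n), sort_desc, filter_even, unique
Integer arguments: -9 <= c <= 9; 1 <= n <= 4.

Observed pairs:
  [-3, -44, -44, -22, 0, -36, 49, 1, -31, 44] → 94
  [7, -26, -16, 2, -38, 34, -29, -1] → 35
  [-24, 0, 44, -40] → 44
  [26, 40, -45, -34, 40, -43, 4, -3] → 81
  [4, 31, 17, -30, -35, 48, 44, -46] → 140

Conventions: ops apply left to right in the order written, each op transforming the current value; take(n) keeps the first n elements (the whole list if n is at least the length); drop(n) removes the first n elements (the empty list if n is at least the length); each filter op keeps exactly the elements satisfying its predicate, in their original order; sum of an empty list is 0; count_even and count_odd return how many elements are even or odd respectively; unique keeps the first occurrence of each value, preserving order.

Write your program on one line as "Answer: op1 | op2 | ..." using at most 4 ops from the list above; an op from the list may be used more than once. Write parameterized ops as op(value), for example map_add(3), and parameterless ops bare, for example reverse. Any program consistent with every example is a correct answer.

drop(1) | filter_gt(-4) | reverse | sum

Check, running the answer program on each example:
  [-3, -44, -44, -22, 0, -36, 49, 1, -31, 44] -> [-44, -44, -22, 0, -36, 49, 1, -31, 44] -> [0, 49, 1, 44] -> [44, 1, 49, 0] -> 94
  [7, -26, -16, 2, -38, 34, -29, -1] -> [-26, -16, 2, -38, 34, -29, -1] -> [2, 34, -1] -> [-1, 34, 2] -> 35
  [-24, 0, 44, -40] -> [0, 44, -40] -> [0, 44] -> [44, 0] -> 44
  [26, 40, -45, -34, 40, -43, 4, -3] -> [40, -45, -34, 40, -43, 4, -3] -> [40, 40, 4, -3] -> [-3, 4, 40, 40] -> 81
  [4, 31, 17, -30, -35, 48, 44, -46] -> [31, 17, -30, -35, 48, 44, -46] -> [31, 17, 48, 44] -> [44, 48, 17, 31] -> 140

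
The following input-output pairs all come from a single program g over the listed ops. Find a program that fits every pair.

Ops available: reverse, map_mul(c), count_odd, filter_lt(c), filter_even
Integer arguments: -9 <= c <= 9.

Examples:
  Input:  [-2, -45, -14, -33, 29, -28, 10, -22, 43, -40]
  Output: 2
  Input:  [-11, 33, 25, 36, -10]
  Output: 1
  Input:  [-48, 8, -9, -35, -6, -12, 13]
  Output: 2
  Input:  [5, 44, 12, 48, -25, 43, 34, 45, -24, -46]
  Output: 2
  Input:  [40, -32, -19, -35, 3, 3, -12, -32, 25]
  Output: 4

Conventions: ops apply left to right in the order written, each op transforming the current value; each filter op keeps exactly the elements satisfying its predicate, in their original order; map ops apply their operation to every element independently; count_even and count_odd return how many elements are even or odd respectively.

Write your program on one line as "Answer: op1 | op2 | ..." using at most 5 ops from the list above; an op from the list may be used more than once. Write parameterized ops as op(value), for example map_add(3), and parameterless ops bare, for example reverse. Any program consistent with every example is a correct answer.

reverse | filter_lt(9) | filter_lt(8) | count_odd

Check, running the answer program on each example:
  [-2, -45, -14, -33, 29, -28, 10, -22, 43, -40] -> [-40, 43, -22, 10, -28, 29, -33, -14, -45, -2] -> [-40, -22, -28, -33, -14, -45, -2] -> [-40, -22, -28, -33, -14, -45, -2] -> 2
  [-11, 33, 25, 36, -10] -> [-10, 36, 25, 33, -11] -> [-10, -11] -> [-10, -11] -> 1
  [-48, 8, -9, -35, -6, -12, 13] -> [13, -12, -6, -35, -9, 8, -48] -> [-12, -6, -35, -9, 8, -48] -> [-12, -6, -35, -9, -48] -> 2
  [5, 44, 12, 48, -25, 43, 34, 45, -24, -46] -> [-46, -24, 45, 34, 43, -25, 48, 12, 44, 5] -> [-46, -24, -25, 5] -> [-46, -24, -25, 5] -> 2
  [40, -32, -19, -35, 3, 3, -12, -32, 25] -> [25, -32, -12, 3, 3, -35, -19, -32, 40] -> [-32, -12, 3, 3, -35, -19, -32] -> [-32, -12, 3, 3, -35, -19, -32] -> 4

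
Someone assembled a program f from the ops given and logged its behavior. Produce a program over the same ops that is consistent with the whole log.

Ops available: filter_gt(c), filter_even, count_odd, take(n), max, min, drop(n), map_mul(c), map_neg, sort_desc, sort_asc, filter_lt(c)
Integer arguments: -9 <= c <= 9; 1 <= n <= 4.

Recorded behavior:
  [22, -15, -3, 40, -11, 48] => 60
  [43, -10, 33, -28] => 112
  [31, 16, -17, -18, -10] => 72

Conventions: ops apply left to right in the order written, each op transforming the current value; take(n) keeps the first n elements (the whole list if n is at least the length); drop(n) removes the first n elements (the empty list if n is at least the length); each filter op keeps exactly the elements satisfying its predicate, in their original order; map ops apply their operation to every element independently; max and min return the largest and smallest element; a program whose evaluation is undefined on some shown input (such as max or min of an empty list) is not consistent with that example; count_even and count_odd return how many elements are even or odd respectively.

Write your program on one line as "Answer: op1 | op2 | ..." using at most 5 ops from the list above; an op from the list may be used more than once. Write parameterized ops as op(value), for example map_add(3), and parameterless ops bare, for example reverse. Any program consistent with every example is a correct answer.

map_mul(-2) | map_mul(2) | sort_desc | filter_gt(-6) | max

Check, running the answer program on each example:
  [22, -15, -3, 40, -11, 48] -> [-44, 30, 6, -80, 22, -96] -> [-88, 60, 12, -160, 44, -192] -> [60, 44, 12, -88, -160, -192] -> [60, 44, 12] -> 60
  [43, -10, 33, -28] -> [-86, 20, -66, 56] -> [-172, 40, -132, 112] -> [112, 40, -132, -172] -> [112, 40] -> 112
  [31, 16, -17, -18, -10] -> [-62, -32, 34, 36, 20] -> [-124, -64, 68, 72, 40] -> [72, 68, 40, -64, -124] -> [72, 68, 40] -> 72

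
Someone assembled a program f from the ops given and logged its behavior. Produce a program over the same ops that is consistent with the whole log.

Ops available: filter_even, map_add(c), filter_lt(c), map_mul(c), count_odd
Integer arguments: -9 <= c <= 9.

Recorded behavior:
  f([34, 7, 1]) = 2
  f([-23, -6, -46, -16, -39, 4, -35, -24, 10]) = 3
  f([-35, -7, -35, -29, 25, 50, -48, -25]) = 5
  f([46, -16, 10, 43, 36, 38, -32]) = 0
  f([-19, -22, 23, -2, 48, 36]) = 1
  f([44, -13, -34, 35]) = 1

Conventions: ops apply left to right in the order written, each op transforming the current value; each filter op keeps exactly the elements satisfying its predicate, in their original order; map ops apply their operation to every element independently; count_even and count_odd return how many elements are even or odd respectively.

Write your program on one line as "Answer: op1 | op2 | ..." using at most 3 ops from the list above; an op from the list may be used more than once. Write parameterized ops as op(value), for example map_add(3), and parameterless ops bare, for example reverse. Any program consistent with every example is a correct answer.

filter_lt(9) | map_mul(7) | count_odd

Check, running the answer program on each example:
  [34, 7, 1] -> [7, 1] -> [49, 7] -> 2
  [-23, -6, -46, -16, -39, 4, -35, -24, 10] -> [-23, -6, -46, -16, -39, 4, -35, -24] -> [-161, -42, -322, -112, -273, 28, -245, -168] -> 3
  [-35, -7, -35, -29, 25, 50, -48, -25] -> [-35, -7, -35, -29, -48, -25] -> [-245, -49, -245, -203, -336, -175] -> 5
  [46, -16, 10, 43, 36, 38, -32] -> [-16, -32] -> [-112, -224] -> 0
  [-19, -22, 23, -2, 48, 36] -> [-19, -22, -2] -> [-133, -154, -14] -> 1
  [44, -13, -34, 35] -> [-13, -34] -> [-91, -238] -> 1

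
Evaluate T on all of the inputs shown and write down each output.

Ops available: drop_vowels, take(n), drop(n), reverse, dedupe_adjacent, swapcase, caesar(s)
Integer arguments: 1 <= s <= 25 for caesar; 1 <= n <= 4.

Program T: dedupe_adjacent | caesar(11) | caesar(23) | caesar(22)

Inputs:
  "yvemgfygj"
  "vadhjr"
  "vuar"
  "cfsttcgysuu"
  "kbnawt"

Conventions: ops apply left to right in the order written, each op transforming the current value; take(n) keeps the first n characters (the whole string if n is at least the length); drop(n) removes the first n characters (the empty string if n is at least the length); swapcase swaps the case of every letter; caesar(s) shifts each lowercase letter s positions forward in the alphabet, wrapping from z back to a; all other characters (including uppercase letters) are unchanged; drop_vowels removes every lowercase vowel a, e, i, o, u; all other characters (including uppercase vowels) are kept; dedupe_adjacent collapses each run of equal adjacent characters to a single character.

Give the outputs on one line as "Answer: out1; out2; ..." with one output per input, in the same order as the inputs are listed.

"cziqkjckn"; "zehlnv"; "zyev"; "gjwxgkcwy"; "ofreax"

Execution, op by op:
  "yvemgfygj" -> "yvemgfygj" -> "jgpxrqjru" -> "gdmuongor" -> "cziqkjckn"
  "vadhjr" -> "vadhjr" -> "glosuc" -> "dilprz" -> "zehlnv"
  "vuar" -> "vuar" -> "gflc" -> "dciz" -> "zyev"
  "cfsttcgysuu" -> "cfstcgysu" -> "nqdenrjdf" -> "knabkogac" -> "gjwxgkcwy"
  "kbnawt" -> "kbnawt" -> "vmylhe" -> "sjvieb" -> "ofreax"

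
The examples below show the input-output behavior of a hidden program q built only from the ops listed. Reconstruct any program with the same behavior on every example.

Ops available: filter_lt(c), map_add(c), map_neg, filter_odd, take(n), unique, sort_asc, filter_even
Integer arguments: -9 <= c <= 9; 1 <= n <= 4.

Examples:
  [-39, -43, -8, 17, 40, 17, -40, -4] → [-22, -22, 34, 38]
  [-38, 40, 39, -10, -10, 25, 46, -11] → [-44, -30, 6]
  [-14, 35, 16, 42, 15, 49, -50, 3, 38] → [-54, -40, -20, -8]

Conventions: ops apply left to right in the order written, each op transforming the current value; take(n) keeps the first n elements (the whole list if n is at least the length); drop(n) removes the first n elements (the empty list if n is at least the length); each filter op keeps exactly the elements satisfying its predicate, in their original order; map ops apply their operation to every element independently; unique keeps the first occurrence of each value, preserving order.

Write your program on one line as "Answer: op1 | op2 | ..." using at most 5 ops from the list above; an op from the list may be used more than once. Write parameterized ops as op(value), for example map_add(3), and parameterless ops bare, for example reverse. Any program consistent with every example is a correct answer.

map_neg | filter_odd | map_add(-5) | sort_asc

Check, running the answer program on each example:
  [-39, -43, -8, 17, 40, 17, -40, -4] -> [39, 43, 8, -17, -40, -17, 40, 4] -> [39, 43, -17, -17] -> [34, 38, -22, -22] -> [-22, -22, 34, 38]
  [-38, 40, 39, -10, -10, 25, 46, -11] -> [38, -40, -39, 10, 10, -25, -46, 11] -> [-39, -25, 11] -> [-44, -30, 6] -> [-44, -30, 6]
  [-14, 35, 16, 42, 15, 49, -50, 3, 38] -> [14, -35, -16, -42, -15, -49, 50, -3, -38] -> [-35, -15, -49, -3] -> [-40, -20, -54, -8] -> [-54, -40, -20, -8]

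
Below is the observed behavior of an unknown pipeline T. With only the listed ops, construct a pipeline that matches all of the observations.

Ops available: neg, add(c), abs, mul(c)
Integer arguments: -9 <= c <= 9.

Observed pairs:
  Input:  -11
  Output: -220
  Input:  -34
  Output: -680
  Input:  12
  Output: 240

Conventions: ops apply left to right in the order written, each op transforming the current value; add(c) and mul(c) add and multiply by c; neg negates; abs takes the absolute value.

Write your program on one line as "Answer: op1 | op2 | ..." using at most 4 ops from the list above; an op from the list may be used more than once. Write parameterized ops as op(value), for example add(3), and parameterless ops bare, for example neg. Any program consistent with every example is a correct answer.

mul(-4) | neg | mul(-5) | neg

Check, running the answer program on each example:
  -11 -> 44 -> -44 -> 220 -> -220
  -34 -> 136 -> -136 -> 680 -> -680
  12 -> -48 -> 48 -> -240 -> 240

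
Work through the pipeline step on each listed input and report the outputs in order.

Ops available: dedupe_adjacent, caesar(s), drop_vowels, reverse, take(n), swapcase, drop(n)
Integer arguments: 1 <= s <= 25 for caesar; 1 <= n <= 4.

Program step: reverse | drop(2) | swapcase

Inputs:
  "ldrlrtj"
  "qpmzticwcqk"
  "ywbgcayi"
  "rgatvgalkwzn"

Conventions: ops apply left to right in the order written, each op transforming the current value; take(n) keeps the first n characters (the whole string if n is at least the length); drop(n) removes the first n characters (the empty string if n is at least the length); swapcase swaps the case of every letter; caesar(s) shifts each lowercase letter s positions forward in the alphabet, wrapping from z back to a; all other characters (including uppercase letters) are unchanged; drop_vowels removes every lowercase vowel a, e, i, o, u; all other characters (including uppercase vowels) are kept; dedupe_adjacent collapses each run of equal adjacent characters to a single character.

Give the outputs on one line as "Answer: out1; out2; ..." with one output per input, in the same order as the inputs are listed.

"RLRDL"; "CWCITZMPQ"; "ACGBWY"; "WKLAGVTAGR"

Execution, op by op:
  "ldrlrtj" -> "jtrlrdl" -> "rlrdl" -> "RLRDL"
  "qpmzticwcqk" -> "kqcwcitzmpq" -> "cwcitzmpq" -> "CWCITZMPQ"
  "ywbgcayi" -> "iyacgbwy" -> "acgbwy" -> "ACGBWY"
  "rgatvgalkwzn" -> "nzwklagvtagr" -> "wklagvtagr" -> "WKLAGVTAGR"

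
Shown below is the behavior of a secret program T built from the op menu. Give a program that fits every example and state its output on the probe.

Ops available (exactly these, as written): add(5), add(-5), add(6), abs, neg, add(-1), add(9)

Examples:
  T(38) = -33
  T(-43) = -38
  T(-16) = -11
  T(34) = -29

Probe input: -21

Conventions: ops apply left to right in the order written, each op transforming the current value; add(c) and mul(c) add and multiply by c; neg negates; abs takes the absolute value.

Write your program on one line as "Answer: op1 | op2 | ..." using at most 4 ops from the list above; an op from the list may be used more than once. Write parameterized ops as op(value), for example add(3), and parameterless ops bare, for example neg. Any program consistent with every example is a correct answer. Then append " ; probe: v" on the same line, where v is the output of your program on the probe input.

abs | neg | add(5) ; probe: -16

Check, running the answer program on each example:
  38 -> 38 -> -38 -> -33
  -43 -> 43 -> -43 -> -38
  -16 -> 16 -> -16 -> -11
  34 -> 34 -> -34 -> -29
  probe: -21 -> 21 -> -21 -> -16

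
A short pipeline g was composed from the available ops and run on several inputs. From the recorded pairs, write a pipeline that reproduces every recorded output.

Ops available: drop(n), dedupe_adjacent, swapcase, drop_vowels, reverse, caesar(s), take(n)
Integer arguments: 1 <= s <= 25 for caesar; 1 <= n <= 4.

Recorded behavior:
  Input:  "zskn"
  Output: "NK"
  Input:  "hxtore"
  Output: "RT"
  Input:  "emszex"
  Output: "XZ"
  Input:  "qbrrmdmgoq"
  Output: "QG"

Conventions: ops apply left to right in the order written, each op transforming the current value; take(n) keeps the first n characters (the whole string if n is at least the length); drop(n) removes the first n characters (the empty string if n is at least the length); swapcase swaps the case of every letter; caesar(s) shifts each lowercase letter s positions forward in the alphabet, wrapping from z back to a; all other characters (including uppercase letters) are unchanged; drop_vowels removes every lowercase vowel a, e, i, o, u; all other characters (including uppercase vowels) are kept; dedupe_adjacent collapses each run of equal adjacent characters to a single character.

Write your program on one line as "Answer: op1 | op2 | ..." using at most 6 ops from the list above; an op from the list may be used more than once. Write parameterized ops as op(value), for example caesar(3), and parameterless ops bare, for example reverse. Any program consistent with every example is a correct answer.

drop(2) | reverse | drop_vowels | swapcase | take(2)

Check, running the answer program on each example:
  "zskn" -> "kn" -> "nk" -> "nk" -> "NK" -> "NK"
  "hxtore" -> "tore" -> "erot" -> "rt" -> "RT" -> "RT"
  "emszex" -> "szex" -> "xezs" -> "xzs" -> "XZS" -> "XZ"
  "qbrrmdmgoq" -> "rrmdmgoq" -> "qogmdmrr" -> "qgmdmrr" -> "QGMDMRR" -> "QG"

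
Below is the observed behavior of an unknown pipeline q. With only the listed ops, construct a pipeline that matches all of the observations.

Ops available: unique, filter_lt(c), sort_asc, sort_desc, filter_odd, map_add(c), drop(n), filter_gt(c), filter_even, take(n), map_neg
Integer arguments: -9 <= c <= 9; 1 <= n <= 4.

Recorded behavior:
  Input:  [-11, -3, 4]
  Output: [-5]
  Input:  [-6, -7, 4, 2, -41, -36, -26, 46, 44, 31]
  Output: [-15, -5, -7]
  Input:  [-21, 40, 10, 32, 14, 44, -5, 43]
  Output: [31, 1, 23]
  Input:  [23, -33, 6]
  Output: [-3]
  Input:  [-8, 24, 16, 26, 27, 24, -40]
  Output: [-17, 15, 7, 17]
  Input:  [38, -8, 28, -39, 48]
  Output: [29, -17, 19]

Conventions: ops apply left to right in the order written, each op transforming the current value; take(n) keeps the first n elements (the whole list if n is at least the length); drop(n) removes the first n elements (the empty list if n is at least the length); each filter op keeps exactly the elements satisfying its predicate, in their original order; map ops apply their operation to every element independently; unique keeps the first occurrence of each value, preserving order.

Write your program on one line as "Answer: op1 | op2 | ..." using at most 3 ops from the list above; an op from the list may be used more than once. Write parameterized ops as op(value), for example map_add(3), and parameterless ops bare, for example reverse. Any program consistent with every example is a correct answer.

take(4) | filter_even | map_add(-9)

Check, running the answer program on each example:
  [-11, -3, 4] -> [-11, -3, 4] -> [4] -> [-5]
  [-6, -7, 4, 2, -41, -36, -26, 46, 44, 31] -> [-6, -7, 4, 2] -> [-6, 4, 2] -> [-15, -5, -7]
  [-21, 40, 10, 32, 14, 44, -5, 43] -> [-21, 40, 10, 32] -> [40, 10, 32] -> [31, 1, 23]
  [23, -33, 6] -> [23, -33, 6] -> [6] -> [-3]
  [-8, 24, 16, 26, 27, 24, -40] -> [-8, 24, 16, 26] -> [-8, 24, 16, 26] -> [-17, 15, 7, 17]
  [38, -8, 28, -39, 48] -> [38, -8, 28, -39] -> [38, -8, 28] -> [29, -17, 19]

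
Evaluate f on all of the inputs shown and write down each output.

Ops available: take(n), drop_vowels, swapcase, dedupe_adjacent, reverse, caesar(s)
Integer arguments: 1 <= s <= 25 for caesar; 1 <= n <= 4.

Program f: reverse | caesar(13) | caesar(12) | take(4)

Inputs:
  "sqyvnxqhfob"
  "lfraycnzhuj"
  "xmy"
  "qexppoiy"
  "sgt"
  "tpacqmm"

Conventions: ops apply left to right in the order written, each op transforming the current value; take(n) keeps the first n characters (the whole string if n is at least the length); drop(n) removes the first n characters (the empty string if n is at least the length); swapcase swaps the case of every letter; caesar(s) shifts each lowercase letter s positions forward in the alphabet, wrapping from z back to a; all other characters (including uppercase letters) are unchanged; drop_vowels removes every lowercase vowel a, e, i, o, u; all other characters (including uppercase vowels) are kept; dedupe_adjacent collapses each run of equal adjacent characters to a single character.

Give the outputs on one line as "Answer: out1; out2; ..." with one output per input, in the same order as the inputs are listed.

Execution, op by op:
  "sqyvnxqhfob" -> "bofhqxnvyqs" -> "obsudkaildf" -> "anegpwmuxpr" -> "aneg"
  "lfraycnzhuj" -> "juhzncyarfl" -> "whumaplnesy" -> "itgymbxzqek" -> "itgy"
  "xmy" -> "ymx" -> "lzk" -> "xlw" -> "xlw"
  "qexppoiy" -> "yioppxeq" -> "lvbcckrd" -> "xhnoowdp" -> "xhno"
  "sgt" -> "tgs" -> "gtf" -> "sfr" -> "sfr"
  "tpacqmm" -> "mmqcapt" -> "zzdpncg" -> "llpbzos" -> "llpb"

"aneg"; "itgy"; "xlw"; "xhno"; "sfr"; "llpb"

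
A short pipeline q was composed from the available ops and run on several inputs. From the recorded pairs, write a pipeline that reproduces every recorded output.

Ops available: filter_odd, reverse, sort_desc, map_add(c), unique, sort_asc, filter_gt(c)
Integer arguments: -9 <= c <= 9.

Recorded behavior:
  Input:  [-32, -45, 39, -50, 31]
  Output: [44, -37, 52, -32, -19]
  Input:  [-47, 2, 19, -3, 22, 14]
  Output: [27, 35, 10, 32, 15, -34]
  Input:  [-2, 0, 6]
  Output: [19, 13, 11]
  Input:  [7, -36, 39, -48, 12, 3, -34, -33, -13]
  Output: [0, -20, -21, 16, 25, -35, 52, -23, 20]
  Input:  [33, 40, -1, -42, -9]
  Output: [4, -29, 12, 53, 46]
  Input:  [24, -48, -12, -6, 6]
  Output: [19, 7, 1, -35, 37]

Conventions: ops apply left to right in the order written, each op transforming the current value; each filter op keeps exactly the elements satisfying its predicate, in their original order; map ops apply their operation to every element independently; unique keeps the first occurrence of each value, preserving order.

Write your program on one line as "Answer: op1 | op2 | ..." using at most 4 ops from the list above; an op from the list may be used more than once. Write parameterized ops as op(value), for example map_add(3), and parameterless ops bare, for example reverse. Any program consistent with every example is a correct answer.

map_add(9) | reverse | map_add(1) | map_add(3)

Check, running the answer program on each example:
  [-32, -45, 39, -50, 31] -> [-23, -36, 48, -41, 40] -> [40, -41, 48, -36, -23] -> [41, -40, 49, -35, -22] -> [44, -37, 52, -32, -19]
  [-47, 2, 19, -3, 22, 14] -> [-38, 11, 28, 6, 31, 23] -> [23, 31, 6, 28, 11, -38] -> [24, 32, 7, 29, 12, -37] -> [27, 35, 10, 32, 15, -34]
  [-2, 0, 6] -> [7, 9, 15] -> [15, 9, 7] -> [16, 10, 8] -> [19, 13, 11]
  [7, -36, 39, -48, 12, 3, -34, -33, -13] -> [16, -27, 48, -39, 21, 12, -25, -24, -4] -> [-4, -24, -25, 12, 21, -39, 48, -27, 16] -> [-3, -23, -24, 13, 22, -38, 49, -26, 17] -> [0, -20, -21, 16, 25, -35, 52, -23, 20]
  [33, 40, -1, -42, -9] -> [42, 49, 8, -33, 0] -> [0, -33, 8, 49, 42] -> [1, -32, 9, 50, 43] -> [4, -29, 12, 53, 46]
  [24, -48, -12, -6, 6] -> [33, -39, -3, 3, 15] -> [15, 3, -3, -39, 33] -> [16, 4, -2, -38, 34] -> [19, 7, 1, -35, 37]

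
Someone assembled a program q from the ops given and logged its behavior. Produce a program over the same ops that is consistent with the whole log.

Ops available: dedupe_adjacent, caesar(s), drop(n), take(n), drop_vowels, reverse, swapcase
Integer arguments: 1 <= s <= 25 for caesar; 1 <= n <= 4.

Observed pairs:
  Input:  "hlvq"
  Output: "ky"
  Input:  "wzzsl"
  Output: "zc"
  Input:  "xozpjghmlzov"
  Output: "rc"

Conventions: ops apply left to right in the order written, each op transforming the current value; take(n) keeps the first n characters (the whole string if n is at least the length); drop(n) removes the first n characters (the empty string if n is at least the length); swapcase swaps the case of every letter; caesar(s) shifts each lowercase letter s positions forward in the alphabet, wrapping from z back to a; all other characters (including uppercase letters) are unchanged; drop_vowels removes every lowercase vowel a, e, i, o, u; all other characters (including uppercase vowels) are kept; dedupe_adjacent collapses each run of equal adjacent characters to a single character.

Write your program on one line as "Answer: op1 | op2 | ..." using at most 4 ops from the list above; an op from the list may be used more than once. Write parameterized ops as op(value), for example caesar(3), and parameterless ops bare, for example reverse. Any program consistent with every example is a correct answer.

caesar(3) | take(3) | dedupe_adjacent | drop_vowels

Check, running the answer program on each example:
  "hlvq" -> "koyt" -> "koy" -> "koy" -> "ky"
  "wzzsl" -> "zccvo" -> "zcc" -> "zc" -> "zc"
  "xozpjghmlzov" -> "arcsmjkpocry" -> "arc" -> "arc" -> "rc"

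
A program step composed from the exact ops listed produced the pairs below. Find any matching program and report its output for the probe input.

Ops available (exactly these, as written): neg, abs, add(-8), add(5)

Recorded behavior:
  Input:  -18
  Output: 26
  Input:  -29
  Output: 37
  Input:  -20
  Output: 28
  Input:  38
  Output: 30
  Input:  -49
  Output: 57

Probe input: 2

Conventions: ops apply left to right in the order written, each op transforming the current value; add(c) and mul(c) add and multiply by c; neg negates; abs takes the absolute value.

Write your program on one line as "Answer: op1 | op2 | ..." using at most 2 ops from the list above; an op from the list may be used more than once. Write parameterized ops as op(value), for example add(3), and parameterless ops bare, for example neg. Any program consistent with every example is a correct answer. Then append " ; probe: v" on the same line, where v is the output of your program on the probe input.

add(-8) | abs ; probe: 6

Check, running the answer program on each example:
  -18 -> -26 -> 26
  -29 -> -37 -> 37
  -20 -> -28 -> 28
  38 -> 30 -> 30
  -49 -> -57 -> 57
  probe: 2 -> -6 -> 6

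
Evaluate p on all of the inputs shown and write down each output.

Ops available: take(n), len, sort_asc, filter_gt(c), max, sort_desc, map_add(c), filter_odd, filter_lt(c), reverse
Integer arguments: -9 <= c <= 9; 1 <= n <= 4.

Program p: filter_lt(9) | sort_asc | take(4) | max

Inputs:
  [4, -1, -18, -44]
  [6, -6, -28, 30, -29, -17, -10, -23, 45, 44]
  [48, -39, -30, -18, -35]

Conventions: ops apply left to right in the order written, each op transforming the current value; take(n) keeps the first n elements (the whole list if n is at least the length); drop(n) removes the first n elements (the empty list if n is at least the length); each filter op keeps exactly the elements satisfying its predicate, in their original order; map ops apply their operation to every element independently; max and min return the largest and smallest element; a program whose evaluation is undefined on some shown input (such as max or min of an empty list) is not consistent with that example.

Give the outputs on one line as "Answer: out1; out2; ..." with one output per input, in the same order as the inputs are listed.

4; -17; -18

Execution, op by op:
  [4, -1, -18, -44] -> [4, -1, -18, -44] -> [-44, -18, -1, 4] -> [-44, -18, -1, 4] -> 4
  [6, -6, -28, 30, -29, -17, -10, -23, 45, 44] -> [6, -6, -28, -29, -17, -10, -23] -> [-29, -28, -23, -17, -10, -6, 6] -> [-29, -28, -23, -17] -> -17
  [48, -39, -30, -18, -35] -> [-39, -30, -18, -35] -> [-39, -35, -30, -18] -> [-39, -35, -30, -18] -> -18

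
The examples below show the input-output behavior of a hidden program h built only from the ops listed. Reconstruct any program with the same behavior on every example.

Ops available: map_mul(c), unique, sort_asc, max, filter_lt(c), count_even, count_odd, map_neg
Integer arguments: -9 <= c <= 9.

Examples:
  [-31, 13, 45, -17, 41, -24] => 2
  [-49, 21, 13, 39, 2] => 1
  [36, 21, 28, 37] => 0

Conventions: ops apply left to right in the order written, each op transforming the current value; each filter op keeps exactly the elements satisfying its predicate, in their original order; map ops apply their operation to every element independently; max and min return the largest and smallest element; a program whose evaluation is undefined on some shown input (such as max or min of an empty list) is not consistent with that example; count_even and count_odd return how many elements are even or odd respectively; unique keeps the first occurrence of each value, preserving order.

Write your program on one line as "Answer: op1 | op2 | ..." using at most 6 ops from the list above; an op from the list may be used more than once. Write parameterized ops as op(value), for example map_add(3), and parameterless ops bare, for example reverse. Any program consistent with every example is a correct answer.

filter_lt(4) | filter_lt(-8) | sort_asc | map_neg | count_odd

Check, running the answer program on each example:
  [-31, 13, 45, -17, 41, -24] -> [-31, -17, -24] -> [-31, -17, -24] -> [-31, -24, -17] -> [31, 24, 17] -> 2
  [-49, 21, 13, 39, 2] -> [-49, 2] -> [-49] -> [-49] -> [49] -> 1
  [36, 21, 28, 37] -> [] -> [] -> [] -> [] -> 0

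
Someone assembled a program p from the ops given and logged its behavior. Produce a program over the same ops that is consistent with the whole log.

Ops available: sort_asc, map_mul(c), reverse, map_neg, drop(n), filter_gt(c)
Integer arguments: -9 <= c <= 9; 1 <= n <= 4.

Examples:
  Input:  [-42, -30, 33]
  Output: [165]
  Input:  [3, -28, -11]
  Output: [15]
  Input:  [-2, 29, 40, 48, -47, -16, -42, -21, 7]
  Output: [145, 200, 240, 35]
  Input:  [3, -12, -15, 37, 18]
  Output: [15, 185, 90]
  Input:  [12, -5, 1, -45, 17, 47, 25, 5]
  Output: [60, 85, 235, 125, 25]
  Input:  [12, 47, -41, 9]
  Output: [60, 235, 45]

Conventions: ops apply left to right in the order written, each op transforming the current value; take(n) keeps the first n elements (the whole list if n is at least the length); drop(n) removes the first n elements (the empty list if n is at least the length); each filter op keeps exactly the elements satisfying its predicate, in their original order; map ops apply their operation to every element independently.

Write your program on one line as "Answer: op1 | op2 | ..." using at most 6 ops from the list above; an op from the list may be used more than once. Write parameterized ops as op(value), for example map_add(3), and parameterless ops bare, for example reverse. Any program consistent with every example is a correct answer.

filter_gt(-9) | reverse | filter_gt(2) | map_mul(-5) | map_neg | reverse

Check, running the answer program on each example:
  [-42, -30, 33] -> [33] -> [33] -> [33] -> [-165] -> [165] -> [165]
  [3, -28, -11] -> [3] -> [3] -> [3] -> [-15] -> [15] -> [15]
  [-2, 29, 40, 48, -47, -16, -42, -21, 7] -> [-2, 29, 40, 48, 7] -> [7, 48, 40, 29, -2] -> [7, 48, 40, 29] -> [-35, -240, -200, -145] -> [35, 240, 200, 145] -> [145, 200, 240, 35]
  [3, -12, -15, 37, 18] -> [3, 37, 18] -> [18, 37, 3] -> [18, 37, 3] -> [-90, -185, -15] -> [90, 185, 15] -> [15, 185, 90]
  [12, -5, 1, -45, 17, 47, 25, 5] -> [12, -5, 1, 17, 47, 25, 5] -> [5, 25, 47, 17, 1, -5, 12] -> [5, 25, 47, 17, 12] -> [-25, -125, -235, -85, -60] -> [25, 125, 235, 85, 60] -> [60, 85, 235, 125, 25]
  [12, 47, -41, 9] -> [12, 47, 9] -> [9, 47, 12] -> [9, 47, 12] -> [-45, -235, -60] -> [45, 235, 60] -> [60, 235, 45]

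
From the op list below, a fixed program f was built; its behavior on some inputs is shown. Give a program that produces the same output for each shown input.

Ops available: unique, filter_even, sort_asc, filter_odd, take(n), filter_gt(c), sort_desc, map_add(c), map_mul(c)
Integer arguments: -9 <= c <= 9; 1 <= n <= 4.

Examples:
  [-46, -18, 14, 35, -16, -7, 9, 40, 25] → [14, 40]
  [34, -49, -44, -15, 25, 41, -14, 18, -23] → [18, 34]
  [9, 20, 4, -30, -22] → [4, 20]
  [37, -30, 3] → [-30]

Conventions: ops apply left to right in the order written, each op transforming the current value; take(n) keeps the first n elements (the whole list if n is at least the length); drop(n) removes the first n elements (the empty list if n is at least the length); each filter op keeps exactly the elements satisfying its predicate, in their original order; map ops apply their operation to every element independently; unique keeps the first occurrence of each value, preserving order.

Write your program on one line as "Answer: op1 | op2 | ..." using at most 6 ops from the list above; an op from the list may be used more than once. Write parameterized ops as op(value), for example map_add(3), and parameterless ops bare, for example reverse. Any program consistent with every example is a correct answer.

filter_even | sort_asc | sort_desc | take(2) | sort_asc

Check, running the answer program on each example:
  [-46, -18, 14, 35, -16, -7, 9, 40, 25] -> [-46, -18, 14, -16, 40] -> [-46, -18, -16, 14, 40] -> [40, 14, -16, -18, -46] -> [40, 14] -> [14, 40]
  [34, -49, -44, -15, 25, 41, -14, 18, -23] -> [34, -44, -14, 18] -> [-44, -14, 18, 34] -> [34, 18, -14, -44] -> [34, 18] -> [18, 34]
  [9, 20, 4, -30, -22] -> [20, 4, -30, -22] -> [-30, -22, 4, 20] -> [20, 4, -22, -30] -> [20, 4] -> [4, 20]
  [37, -30, 3] -> [-30] -> [-30] -> [-30] -> [-30] -> [-30]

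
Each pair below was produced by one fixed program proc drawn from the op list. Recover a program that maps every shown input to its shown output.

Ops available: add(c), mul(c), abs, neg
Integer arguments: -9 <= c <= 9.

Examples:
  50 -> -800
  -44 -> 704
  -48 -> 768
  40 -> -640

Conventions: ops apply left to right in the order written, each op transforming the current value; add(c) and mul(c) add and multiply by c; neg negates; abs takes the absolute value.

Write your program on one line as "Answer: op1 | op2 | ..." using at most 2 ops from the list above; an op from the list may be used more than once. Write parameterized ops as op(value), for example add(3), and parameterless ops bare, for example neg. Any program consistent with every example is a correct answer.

mul(8) | mul(-2)

Check, running the answer program on each example:
  50 -> 400 -> -800
  -44 -> -352 -> 704
  -48 -> -384 -> 768
  40 -> 320 -> -640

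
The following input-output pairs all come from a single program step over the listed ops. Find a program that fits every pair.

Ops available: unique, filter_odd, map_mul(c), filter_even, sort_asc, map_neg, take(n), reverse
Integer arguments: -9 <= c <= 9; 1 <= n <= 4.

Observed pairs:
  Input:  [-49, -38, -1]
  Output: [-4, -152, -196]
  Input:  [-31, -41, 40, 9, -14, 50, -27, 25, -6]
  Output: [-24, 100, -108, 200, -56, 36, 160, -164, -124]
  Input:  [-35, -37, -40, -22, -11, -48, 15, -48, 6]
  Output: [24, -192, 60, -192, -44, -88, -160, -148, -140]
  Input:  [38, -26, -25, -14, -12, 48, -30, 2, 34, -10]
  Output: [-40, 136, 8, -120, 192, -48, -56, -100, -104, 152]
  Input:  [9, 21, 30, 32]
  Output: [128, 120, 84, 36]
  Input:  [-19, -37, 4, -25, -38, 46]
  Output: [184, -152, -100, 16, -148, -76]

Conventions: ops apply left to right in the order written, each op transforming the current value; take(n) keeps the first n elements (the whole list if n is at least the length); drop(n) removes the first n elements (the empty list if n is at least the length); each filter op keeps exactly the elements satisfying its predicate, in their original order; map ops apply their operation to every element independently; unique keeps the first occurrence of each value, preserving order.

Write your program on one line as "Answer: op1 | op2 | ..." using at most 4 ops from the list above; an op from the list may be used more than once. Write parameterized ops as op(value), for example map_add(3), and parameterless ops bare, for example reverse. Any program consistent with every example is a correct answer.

reverse | map_neg | map_mul(-4)

Check, running the answer program on each example:
  [-49, -38, -1] -> [-1, -38, -49] -> [1, 38, 49] -> [-4, -152, -196]
  [-31, -41, 40, 9, -14, 50, -27, 25, -6] -> [-6, 25, -27, 50, -14, 9, 40, -41, -31] -> [6, -25, 27, -50, 14, -9, -40, 41, 31] -> [-24, 100, -108, 200, -56, 36, 160, -164, -124]
  [-35, -37, -40, -22, -11, -48, 15, -48, 6] -> [6, -48, 15, -48, -11, -22, -40, -37, -35] -> [-6, 48, -15, 48, 11, 22, 40, 37, 35] -> [24, -192, 60, -192, -44, -88, -160, -148, -140]
  [38, -26, -25, -14, -12, 48, -30, 2, 34, -10] -> [-10, 34, 2, -30, 48, -12, -14, -25, -26, 38] -> [10, -34, -2, 30, -48, 12, 14, 25, 26, -38] -> [-40, 136, 8, -120, 192, -48, -56, -100, -104, 152]
  [9, 21, 30, 32] -> [32, 30, 21, 9] -> [-32, -30, -21, -9] -> [128, 120, 84, 36]
  [-19, -37, 4, -25, -38, 46] -> [46, -38, -25, 4, -37, -19] -> [-46, 38, 25, -4, 37, 19] -> [184, -152, -100, 16, -148, -76]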